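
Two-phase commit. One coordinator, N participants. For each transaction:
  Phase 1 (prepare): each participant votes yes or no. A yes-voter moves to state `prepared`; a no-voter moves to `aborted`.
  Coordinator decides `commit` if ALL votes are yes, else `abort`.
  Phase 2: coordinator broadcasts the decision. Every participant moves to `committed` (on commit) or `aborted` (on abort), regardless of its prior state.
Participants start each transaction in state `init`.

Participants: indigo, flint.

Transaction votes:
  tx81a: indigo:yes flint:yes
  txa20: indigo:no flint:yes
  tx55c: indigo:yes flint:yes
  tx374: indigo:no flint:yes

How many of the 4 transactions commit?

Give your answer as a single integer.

tx81a: all yes -> commit (commits=1)
txa20: no from indigo -> abort (commits=1)
tx55c: all yes -> commit (commits=2)
tx374: no from indigo -> abort (commits=2)

Answer: 2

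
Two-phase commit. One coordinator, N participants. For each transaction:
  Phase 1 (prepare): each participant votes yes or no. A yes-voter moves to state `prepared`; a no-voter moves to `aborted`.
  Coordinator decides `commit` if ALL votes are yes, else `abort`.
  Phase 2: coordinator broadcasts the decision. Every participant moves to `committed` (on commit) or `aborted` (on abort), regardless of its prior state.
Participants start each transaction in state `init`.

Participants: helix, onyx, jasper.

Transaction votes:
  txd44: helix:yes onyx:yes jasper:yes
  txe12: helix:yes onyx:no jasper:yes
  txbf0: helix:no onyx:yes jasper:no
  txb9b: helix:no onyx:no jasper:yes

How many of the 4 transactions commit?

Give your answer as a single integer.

Answer: 1

Derivation:
txd44: all yes -> commit (commits=1)
txe12: no from onyx -> abort (commits=1)
txbf0: no from helix, jasper -> abort (commits=1)
txb9b: no from helix, onyx -> abort (commits=1)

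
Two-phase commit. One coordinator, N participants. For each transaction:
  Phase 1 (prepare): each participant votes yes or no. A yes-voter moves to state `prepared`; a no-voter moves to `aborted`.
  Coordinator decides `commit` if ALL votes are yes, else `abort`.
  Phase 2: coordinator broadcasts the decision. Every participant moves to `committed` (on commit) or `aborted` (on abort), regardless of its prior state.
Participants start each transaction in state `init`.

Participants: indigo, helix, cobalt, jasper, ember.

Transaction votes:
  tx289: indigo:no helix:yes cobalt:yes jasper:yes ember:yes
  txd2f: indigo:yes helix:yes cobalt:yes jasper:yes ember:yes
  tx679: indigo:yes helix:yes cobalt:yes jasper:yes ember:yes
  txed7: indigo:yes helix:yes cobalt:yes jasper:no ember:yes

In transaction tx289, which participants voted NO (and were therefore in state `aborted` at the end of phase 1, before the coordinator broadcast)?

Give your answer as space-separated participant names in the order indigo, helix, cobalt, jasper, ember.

Txn tx289 phase 1: indigo no -> aborted; helix yes -> prepared; cobalt yes -> prepared; jasper yes -> prepared; ember yes -> prepared

Answer: indigo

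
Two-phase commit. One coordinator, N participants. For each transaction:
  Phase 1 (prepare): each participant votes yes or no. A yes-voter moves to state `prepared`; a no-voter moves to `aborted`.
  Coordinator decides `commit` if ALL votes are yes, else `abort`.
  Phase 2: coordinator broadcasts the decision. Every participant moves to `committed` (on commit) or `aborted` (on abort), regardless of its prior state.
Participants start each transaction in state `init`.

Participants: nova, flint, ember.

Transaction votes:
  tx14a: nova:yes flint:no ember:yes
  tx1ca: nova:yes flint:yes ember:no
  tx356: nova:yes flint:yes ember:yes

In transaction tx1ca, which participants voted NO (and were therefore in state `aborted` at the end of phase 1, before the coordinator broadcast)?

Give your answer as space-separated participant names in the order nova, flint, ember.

Txn tx1ca phase 1: nova yes -> prepared; flint yes -> prepared; ember no -> aborted

Answer: ember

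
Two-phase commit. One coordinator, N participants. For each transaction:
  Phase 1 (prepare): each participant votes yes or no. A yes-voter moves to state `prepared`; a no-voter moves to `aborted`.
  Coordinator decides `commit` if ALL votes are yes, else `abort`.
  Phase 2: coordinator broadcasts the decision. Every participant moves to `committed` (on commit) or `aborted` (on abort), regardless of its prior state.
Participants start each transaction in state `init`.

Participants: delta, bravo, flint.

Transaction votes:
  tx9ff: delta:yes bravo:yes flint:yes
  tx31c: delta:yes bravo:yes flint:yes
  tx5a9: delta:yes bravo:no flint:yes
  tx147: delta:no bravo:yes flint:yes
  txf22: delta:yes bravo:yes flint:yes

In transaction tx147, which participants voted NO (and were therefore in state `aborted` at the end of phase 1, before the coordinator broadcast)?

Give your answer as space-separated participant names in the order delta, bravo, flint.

Answer: delta

Derivation:
Txn tx147 phase 1: delta no -> aborted; bravo yes -> prepared; flint yes -> prepared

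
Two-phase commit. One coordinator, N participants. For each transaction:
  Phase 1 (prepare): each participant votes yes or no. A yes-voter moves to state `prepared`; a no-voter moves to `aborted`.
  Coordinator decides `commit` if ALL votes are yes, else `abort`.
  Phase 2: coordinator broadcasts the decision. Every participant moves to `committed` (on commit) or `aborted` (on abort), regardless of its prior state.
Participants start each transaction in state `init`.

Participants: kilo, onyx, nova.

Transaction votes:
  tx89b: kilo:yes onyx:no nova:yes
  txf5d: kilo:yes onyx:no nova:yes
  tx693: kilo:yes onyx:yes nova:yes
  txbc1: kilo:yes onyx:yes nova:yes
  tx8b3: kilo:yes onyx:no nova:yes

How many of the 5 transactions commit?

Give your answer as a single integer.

tx89b: no from onyx -> abort (commits=0)
txf5d: no from onyx -> abort (commits=0)
tx693: all yes -> commit (commits=1)
txbc1: all yes -> commit (commits=2)
tx8b3: no from onyx -> abort (commits=2)

Answer: 2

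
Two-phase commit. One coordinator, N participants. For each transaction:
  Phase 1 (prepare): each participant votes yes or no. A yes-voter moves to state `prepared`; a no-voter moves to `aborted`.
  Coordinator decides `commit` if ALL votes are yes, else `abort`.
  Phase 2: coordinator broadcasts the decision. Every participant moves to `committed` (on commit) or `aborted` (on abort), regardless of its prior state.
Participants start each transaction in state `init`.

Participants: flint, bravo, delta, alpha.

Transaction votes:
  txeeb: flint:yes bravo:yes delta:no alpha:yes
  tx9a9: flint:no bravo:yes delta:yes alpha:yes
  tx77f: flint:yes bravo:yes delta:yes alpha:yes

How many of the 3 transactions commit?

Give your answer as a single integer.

txeeb: no from delta -> abort (commits=0)
tx9a9: no from flint -> abort (commits=0)
tx77f: all yes -> commit (commits=1)

Answer: 1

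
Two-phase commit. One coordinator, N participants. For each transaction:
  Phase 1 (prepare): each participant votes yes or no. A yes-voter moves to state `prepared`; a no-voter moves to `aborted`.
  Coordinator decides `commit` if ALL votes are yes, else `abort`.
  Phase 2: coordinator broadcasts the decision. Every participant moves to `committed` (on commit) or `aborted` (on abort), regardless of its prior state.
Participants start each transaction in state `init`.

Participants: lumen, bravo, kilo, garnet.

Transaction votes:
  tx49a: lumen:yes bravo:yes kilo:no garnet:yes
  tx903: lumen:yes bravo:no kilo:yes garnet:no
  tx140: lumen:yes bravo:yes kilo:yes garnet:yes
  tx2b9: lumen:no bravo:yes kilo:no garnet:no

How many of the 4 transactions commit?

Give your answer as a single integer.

Answer: 1

Derivation:
tx49a: no from kilo -> abort (commits=0)
tx903: no from bravo, garnet -> abort (commits=0)
tx140: all yes -> commit (commits=1)
tx2b9: no from lumen, kilo, garnet -> abort (commits=1)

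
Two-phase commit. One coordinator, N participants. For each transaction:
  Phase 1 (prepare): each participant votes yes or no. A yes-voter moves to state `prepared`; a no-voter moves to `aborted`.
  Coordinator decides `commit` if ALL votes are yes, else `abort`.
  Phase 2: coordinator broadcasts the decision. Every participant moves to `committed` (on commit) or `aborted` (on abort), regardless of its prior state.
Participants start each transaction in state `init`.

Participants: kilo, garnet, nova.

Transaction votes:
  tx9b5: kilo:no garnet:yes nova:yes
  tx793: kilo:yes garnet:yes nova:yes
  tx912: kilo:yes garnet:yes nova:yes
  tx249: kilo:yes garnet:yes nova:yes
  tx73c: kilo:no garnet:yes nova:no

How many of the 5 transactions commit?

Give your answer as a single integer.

tx9b5: no from kilo -> abort (commits=0)
tx793: all yes -> commit (commits=1)
tx912: all yes -> commit (commits=2)
tx249: all yes -> commit (commits=3)
tx73c: no from kilo, nova -> abort (commits=3)

Answer: 3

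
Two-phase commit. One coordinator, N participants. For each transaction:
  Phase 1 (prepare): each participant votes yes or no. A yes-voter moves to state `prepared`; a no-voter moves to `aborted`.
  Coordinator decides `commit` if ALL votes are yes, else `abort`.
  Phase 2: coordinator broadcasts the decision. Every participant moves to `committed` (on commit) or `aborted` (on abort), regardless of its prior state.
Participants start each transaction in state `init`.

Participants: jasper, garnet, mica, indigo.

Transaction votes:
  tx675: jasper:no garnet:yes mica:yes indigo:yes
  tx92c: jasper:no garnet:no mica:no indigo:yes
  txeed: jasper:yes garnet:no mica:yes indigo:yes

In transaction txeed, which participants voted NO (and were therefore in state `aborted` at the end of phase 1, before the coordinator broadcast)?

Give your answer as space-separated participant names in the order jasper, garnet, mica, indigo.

Txn txeed phase 1: jasper yes -> prepared; garnet no -> aborted; mica yes -> prepared; indigo yes -> prepared

Answer: garnet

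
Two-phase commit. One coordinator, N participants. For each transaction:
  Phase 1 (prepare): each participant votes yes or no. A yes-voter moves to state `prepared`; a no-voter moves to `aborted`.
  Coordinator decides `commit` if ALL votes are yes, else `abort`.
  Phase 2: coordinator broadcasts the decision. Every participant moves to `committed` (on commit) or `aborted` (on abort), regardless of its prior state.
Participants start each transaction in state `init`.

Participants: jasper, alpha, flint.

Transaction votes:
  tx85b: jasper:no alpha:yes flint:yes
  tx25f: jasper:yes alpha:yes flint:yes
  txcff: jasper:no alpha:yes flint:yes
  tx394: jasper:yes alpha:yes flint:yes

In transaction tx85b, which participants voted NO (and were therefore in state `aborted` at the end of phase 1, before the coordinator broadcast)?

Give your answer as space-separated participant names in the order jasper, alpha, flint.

Answer: jasper

Derivation:
Txn tx85b phase 1: jasper no -> aborted; alpha yes -> prepared; flint yes -> prepared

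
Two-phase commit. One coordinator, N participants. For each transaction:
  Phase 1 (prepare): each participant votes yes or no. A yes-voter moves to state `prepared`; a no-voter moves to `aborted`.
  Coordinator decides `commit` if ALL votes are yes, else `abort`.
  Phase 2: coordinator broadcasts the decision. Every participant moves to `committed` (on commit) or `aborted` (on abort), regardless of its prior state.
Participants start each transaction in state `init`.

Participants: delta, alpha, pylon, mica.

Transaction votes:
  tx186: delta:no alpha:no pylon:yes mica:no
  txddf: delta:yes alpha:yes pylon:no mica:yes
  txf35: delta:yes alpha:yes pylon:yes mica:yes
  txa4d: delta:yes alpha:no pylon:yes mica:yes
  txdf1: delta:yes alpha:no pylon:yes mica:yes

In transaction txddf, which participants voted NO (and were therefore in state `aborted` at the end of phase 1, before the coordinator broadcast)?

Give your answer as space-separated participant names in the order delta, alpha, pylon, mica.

Txn txddf phase 1: delta yes -> prepared; alpha yes -> prepared; pylon no -> aborted; mica yes -> prepared

Answer: pylon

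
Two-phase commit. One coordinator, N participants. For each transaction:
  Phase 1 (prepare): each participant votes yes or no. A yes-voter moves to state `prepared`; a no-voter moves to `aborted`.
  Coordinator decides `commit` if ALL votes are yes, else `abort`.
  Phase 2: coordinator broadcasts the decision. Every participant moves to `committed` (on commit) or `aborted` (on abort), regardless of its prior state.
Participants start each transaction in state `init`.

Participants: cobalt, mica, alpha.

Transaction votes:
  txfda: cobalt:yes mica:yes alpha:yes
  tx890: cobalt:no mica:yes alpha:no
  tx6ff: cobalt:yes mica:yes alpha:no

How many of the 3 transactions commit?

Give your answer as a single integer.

Answer: 1

Derivation:
txfda: all yes -> commit (commits=1)
tx890: no from cobalt, alpha -> abort (commits=1)
tx6ff: no from alpha -> abort (commits=1)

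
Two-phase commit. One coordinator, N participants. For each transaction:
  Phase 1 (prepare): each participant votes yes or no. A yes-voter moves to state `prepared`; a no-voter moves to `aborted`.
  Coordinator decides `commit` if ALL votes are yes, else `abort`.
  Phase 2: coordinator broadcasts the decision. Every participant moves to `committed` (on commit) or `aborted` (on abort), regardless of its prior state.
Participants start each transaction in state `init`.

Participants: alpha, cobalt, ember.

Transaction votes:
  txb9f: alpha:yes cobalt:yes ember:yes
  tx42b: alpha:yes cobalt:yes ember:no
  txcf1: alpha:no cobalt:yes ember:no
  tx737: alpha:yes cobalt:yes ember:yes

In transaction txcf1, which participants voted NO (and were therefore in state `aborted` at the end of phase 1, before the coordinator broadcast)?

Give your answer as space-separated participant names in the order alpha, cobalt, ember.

Answer: alpha ember

Derivation:
Txn txcf1 phase 1: alpha no -> aborted; cobalt yes -> prepared; ember no -> aborted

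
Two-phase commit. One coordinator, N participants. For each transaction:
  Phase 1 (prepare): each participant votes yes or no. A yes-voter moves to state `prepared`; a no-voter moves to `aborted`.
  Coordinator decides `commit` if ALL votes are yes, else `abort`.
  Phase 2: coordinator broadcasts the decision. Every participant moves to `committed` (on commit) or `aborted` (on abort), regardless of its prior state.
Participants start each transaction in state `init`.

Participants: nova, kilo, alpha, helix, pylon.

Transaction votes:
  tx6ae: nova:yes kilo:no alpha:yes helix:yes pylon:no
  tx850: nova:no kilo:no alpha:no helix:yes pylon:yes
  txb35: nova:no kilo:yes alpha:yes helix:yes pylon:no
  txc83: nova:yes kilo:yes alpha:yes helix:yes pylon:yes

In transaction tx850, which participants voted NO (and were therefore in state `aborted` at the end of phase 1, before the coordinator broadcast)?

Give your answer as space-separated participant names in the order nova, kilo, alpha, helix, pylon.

Txn tx850 phase 1: nova no -> aborted; kilo no -> aborted; alpha no -> aborted; helix yes -> prepared; pylon yes -> prepared

Answer: nova kilo alpha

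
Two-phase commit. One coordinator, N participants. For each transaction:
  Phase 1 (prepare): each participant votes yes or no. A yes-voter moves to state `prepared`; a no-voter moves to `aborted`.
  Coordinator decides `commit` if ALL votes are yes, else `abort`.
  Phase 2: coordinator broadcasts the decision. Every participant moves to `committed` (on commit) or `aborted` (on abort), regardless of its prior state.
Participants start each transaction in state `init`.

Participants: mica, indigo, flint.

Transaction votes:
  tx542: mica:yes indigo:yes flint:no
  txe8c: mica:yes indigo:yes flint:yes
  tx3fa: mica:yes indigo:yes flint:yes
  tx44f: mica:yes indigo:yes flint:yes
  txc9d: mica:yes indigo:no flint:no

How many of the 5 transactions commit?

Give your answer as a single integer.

tx542: no from flint -> abort (commits=0)
txe8c: all yes -> commit (commits=1)
tx3fa: all yes -> commit (commits=2)
tx44f: all yes -> commit (commits=3)
txc9d: no from indigo, flint -> abort (commits=3)

Answer: 3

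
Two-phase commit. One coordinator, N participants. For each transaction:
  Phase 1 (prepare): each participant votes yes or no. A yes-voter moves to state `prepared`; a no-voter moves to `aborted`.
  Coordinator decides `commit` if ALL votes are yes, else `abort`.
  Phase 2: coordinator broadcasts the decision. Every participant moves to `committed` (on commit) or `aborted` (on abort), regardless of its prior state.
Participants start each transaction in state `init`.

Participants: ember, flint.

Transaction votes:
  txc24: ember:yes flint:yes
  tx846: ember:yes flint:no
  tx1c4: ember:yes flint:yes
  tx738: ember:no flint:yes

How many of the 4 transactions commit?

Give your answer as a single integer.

txc24: all yes -> commit (commits=1)
tx846: no from flint -> abort (commits=1)
tx1c4: all yes -> commit (commits=2)
tx738: no from ember -> abort (commits=2)

Answer: 2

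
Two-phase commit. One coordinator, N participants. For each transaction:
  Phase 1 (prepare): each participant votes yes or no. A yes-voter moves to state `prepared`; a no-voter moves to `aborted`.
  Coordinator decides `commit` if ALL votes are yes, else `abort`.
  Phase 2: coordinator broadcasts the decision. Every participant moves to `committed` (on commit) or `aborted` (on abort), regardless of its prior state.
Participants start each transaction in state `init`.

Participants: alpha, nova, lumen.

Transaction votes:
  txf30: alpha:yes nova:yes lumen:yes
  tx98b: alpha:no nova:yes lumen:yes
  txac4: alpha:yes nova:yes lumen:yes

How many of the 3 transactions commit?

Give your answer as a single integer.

Answer: 2

Derivation:
txf30: all yes -> commit (commits=1)
tx98b: no from alpha -> abort (commits=1)
txac4: all yes -> commit (commits=2)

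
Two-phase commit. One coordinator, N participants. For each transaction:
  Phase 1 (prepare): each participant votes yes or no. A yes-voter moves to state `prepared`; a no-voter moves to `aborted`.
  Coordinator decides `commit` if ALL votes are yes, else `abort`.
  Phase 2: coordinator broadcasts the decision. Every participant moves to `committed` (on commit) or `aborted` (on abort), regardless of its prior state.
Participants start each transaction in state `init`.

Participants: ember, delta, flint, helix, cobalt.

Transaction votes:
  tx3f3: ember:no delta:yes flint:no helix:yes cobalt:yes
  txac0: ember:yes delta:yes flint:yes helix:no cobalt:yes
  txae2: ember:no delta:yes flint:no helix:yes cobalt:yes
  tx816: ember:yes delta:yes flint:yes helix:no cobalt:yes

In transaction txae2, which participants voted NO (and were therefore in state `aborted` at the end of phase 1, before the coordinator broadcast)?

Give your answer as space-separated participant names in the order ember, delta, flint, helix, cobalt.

Txn txae2 phase 1: ember no -> aborted; delta yes -> prepared; flint no -> aborted; helix yes -> prepared; cobalt yes -> prepared

Answer: ember flint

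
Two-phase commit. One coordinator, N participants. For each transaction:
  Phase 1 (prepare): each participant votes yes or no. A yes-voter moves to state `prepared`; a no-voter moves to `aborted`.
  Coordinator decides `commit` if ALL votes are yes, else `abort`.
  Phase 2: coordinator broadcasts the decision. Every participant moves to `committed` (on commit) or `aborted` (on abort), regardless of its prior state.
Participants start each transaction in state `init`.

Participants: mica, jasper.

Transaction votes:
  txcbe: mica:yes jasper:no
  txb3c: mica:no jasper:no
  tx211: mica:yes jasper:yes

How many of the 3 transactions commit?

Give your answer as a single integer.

Answer: 1

Derivation:
txcbe: no from jasper -> abort (commits=0)
txb3c: no from mica, jasper -> abort (commits=0)
tx211: all yes -> commit (commits=1)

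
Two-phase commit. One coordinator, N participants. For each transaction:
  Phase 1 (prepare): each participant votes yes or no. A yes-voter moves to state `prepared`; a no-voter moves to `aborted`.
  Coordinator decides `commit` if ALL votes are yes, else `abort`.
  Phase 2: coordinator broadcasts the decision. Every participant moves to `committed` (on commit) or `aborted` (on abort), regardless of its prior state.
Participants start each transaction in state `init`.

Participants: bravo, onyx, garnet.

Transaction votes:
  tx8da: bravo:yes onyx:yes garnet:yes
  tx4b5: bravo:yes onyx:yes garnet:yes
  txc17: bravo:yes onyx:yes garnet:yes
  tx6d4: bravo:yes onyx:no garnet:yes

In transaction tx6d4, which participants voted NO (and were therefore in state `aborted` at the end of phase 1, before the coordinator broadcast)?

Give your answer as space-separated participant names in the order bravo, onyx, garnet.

Answer: onyx

Derivation:
Txn tx6d4 phase 1: bravo yes -> prepared; onyx no -> aborted; garnet yes -> prepared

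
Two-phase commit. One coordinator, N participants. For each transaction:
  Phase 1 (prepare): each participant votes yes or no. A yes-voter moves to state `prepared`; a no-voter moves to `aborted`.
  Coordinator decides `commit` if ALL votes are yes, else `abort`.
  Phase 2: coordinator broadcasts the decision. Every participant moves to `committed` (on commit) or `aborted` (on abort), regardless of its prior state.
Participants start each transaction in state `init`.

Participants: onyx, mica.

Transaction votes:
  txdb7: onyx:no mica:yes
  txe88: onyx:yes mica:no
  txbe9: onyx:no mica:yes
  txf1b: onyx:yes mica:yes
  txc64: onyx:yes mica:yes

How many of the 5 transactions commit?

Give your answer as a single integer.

Answer: 2

Derivation:
txdb7: no from onyx -> abort (commits=0)
txe88: no from mica -> abort (commits=0)
txbe9: no from onyx -> abort (commits=0)
txf1b: all yes -> commit (commits=1)
txc64: all yes -> commit (commits=2)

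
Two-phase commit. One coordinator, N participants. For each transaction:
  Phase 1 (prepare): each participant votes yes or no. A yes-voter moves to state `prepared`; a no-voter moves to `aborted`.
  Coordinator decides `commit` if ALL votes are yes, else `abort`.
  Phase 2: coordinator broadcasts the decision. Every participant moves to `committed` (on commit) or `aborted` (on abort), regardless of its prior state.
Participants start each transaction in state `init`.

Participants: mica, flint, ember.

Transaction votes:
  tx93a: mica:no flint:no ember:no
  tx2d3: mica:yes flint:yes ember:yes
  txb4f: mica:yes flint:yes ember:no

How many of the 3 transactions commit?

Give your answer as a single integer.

Answer: 1

Derivation:
tx93a: no from mica, flint, ember -> abort (commits=0)
tx2d3: all yes -> commit (commits=1)
txb4f: no from ember -> abort (commits=1)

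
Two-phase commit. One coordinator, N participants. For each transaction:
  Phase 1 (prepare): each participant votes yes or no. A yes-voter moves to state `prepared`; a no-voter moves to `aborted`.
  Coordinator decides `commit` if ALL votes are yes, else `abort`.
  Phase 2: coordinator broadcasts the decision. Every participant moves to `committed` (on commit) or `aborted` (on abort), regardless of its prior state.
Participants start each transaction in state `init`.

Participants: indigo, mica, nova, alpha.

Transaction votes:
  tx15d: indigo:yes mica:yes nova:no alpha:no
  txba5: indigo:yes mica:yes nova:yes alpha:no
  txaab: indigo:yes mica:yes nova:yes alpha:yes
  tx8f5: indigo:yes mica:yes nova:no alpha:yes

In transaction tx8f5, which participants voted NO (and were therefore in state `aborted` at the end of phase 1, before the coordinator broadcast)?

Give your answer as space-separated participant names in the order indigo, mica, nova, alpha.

Answer: nova

Derivation:
Txn tx8f5 phase 1: indigo yes -> prepared; mica yes -> prepared; nova no -> aborted; alpha yes -> prepared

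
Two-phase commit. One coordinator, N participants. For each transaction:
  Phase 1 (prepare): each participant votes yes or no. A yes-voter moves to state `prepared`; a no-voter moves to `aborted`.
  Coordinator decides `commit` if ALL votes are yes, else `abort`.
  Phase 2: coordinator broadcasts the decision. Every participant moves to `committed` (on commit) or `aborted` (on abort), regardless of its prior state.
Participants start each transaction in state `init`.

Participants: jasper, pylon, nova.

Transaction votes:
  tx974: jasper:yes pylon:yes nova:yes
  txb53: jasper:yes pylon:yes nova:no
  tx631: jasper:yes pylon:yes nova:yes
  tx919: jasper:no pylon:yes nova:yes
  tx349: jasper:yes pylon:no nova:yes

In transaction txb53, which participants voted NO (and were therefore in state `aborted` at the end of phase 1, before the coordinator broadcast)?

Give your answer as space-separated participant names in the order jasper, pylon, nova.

Txn txb53 phase 1: jasper yes -> prepared; pylon yes -> prepared; nova no -> aborted

Answer: nova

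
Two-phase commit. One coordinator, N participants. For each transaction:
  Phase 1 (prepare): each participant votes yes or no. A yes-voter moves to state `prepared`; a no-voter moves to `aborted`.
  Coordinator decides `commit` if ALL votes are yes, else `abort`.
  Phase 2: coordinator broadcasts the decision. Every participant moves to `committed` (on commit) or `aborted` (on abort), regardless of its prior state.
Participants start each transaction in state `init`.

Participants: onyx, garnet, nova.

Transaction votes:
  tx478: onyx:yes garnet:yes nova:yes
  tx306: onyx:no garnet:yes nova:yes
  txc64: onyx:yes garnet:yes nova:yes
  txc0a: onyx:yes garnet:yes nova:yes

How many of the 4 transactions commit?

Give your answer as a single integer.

Answer: 3

Derivation:
tx478: all yes -> commit (commits=1)
tx306: no from onyx -> abort (commits=1)
txc64: all yes -> commit (commits=2)
txc0a: all yes -> commit (commits=3)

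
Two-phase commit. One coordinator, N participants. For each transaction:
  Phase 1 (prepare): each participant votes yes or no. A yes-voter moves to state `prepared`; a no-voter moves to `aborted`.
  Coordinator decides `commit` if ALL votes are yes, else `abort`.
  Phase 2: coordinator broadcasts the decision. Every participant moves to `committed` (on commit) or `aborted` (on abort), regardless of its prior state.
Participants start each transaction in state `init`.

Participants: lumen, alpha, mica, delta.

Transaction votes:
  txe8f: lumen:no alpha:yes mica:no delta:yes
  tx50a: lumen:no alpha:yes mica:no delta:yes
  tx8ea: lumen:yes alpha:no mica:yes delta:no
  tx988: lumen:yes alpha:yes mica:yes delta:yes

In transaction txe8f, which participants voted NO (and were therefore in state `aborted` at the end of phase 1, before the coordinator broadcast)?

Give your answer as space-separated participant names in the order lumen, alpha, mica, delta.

Txn txe8f phase 1: lumen no -> aborted; alpha yes -> prepared; mica no -> aborted; delta yes -> prepared

Answer: lumen mica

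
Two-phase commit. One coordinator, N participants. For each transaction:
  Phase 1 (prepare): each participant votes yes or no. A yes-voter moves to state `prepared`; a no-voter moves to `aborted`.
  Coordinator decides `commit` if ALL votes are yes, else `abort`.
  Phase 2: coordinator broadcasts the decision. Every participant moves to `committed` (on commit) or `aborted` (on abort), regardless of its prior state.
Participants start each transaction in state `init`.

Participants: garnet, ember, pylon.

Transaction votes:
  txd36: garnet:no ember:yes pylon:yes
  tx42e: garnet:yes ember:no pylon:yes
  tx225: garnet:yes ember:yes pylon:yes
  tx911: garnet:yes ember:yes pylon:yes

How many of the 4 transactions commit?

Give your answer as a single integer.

Answer: 2

Derivation:
txd36: no from garnet -> abort (commits=0)
tx42e: no from ember -> abort (commits=0)
tx225: all yes -> commit (commits=1)
tx911: all yes -> commit (commits=2)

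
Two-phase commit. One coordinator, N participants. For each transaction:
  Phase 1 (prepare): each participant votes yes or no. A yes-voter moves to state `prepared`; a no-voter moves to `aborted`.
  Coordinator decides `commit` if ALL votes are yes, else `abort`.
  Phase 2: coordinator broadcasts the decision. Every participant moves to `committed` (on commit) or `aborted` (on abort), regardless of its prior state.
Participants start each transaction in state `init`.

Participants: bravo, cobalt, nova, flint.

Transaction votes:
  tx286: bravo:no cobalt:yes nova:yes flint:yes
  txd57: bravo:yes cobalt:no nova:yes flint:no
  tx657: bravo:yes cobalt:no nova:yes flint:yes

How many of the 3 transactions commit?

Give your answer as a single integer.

tx286: no from bravo -> abort (commits=0)
txd57: no from cobalt, flint -> abort (commits=0)
tx657: no from cobalt -> abort (commits=0)

Answer: 0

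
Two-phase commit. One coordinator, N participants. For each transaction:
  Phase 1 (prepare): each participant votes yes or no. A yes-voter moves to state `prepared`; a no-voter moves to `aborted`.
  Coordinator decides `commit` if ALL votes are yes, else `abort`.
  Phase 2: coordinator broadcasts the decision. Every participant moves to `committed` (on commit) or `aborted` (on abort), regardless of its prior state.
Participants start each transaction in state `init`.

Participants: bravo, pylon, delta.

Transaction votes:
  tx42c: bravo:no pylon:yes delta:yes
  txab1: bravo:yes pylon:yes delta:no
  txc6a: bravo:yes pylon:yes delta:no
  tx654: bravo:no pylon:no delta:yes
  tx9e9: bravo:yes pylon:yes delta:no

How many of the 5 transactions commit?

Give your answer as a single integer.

Answer: 0

Derivation:
tx42c: no from bravo -> abort (commits=0)
txab1: no from delta -> abort (commits=0)
txc6a: no from delta -> abort (commits=0)
tx654: no from bravo, pylon -> abort (commits=0)
tx9e9: no from delta -> abort (commits=0)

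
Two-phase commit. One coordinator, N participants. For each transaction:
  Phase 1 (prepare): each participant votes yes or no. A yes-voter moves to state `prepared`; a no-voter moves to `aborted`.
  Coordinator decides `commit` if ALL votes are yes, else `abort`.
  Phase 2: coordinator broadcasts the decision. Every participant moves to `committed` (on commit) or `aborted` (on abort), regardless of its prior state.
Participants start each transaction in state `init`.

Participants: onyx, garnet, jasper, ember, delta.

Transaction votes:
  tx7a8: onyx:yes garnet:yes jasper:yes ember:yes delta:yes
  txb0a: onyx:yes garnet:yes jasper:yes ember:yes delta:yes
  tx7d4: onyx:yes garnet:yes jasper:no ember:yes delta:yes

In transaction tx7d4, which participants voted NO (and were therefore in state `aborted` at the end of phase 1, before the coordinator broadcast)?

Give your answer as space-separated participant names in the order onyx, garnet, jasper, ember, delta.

Answer: jasper

Derivation:
Txn tx7d4 phase 1: onyx yes -> prepared; garnet yes -> prepared; jasper no -> aborted; ember yes -> prepared; delta yes -> prepared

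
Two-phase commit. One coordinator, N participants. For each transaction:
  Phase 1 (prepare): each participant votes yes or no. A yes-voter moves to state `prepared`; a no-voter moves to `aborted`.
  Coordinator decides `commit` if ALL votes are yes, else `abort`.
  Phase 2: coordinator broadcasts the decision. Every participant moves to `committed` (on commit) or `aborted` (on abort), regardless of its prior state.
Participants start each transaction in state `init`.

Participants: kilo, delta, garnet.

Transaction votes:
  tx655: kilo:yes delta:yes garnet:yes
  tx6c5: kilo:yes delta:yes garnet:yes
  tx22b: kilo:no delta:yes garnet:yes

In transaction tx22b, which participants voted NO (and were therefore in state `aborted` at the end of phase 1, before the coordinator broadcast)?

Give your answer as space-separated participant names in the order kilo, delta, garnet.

Txn tx22b phase 1: kilo no -> aborted; delta yes -> prepared; garnet yes -> prepared

Answer: kilo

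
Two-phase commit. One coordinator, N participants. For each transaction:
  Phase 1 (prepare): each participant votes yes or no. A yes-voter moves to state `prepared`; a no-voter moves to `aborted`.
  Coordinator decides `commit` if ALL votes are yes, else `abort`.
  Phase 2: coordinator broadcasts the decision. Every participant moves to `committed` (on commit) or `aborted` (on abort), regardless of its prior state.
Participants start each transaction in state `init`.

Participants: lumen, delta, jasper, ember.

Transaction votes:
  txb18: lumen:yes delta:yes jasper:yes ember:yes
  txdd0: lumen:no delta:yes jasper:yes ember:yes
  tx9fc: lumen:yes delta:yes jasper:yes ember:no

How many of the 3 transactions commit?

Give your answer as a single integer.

txb18: all yes -> commit (commits=1)
txdd0: no from lumen -> abort (commits=1)
tx9fc: no from ember -> abort (commits=1)

Answer: 1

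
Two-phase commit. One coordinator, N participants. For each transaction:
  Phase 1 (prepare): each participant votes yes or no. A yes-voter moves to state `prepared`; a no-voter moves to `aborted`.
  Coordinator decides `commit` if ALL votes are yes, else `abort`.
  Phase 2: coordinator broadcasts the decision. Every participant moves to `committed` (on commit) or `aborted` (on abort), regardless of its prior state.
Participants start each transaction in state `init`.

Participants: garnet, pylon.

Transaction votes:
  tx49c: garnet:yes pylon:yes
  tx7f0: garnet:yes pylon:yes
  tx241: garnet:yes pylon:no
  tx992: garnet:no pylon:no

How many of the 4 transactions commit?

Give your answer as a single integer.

Answer: 2

Derivation:
tx49c: all yes -> commit (commits=1)
tx7f0: all yes -> commit (commits=2)
tx241: no from pylon -> abort (commits=2)
tx992: no from garnet, pylon -> abort (commits=2)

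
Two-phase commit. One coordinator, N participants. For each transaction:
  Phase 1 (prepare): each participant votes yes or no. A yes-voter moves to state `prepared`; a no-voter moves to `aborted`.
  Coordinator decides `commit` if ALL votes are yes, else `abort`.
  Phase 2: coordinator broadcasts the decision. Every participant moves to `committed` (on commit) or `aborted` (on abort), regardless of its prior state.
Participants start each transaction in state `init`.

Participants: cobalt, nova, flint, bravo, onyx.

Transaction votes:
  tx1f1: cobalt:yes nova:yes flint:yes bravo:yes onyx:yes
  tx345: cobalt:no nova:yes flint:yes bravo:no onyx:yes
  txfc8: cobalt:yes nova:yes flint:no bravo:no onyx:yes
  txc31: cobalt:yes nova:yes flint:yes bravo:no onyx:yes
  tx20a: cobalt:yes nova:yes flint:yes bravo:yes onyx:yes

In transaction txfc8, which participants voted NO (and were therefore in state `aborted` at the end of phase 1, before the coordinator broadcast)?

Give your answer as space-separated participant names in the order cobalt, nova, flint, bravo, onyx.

Answer: flint bravo

Derivation:
Txn txfc8 phase 1: cobalt yes -> prepared; nova yes -> prepared; flint no -> aborted; bravo no -> aborted; onyx yes -> prepared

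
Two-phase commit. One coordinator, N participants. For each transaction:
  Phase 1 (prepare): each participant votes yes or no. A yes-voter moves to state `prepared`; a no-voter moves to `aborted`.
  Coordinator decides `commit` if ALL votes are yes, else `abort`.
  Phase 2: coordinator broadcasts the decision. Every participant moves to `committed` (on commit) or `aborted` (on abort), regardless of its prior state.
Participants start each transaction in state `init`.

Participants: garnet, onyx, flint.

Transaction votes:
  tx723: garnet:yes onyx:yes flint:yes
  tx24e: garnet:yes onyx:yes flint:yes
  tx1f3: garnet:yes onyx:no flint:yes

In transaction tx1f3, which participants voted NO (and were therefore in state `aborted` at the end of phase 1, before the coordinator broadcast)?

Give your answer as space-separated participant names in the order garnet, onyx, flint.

Txn tx1f3 phase 1: garnet yes -> prepared; onyx no -> aborted; flint yes -> prepared

Answer: onyx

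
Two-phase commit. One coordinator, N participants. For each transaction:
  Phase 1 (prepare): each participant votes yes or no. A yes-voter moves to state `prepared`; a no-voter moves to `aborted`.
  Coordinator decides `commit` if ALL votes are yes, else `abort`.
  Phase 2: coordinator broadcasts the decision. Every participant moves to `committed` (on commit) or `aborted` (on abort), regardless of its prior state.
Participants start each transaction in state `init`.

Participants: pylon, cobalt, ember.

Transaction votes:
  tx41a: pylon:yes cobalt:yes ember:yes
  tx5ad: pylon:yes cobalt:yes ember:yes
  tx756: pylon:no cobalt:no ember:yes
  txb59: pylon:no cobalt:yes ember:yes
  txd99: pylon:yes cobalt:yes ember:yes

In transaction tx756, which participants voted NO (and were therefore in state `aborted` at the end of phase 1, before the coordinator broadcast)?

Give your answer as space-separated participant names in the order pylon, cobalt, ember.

Answer: pylon cobalt

Derivation:
Txn tx756 phase 1: pylon no -> aborted; cobalt no -> aborted; ember yes -> prepared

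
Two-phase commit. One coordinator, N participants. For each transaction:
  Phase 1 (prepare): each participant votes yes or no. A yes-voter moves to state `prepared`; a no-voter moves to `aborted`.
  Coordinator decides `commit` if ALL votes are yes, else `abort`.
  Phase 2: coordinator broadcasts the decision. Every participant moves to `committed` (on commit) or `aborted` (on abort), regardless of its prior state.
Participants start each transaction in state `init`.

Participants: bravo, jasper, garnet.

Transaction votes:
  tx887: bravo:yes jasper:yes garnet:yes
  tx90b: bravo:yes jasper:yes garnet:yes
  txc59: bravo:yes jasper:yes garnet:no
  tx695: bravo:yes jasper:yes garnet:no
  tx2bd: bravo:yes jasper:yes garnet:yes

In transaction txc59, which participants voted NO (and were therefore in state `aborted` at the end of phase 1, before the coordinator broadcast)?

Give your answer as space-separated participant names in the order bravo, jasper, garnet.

Answer: garnet

Derivation:
Txn txc59 phase 1: bravo yes -> prepared; jasper yes -> prepared; garnet no -> aborted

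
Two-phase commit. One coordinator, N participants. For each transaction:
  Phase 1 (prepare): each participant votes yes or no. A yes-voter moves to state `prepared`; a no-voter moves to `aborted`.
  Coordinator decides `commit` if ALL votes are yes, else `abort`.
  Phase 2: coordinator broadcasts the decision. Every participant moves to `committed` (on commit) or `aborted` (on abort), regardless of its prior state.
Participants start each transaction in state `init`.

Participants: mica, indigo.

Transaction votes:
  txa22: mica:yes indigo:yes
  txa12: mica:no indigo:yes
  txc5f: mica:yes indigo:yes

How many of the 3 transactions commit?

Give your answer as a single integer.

Answer: 2

Derivation:
txa22: all yes -> commit (commits=1)
txa12: no from mica -> abort (commits=1)
txc5f: all yes -> commit (commits=2)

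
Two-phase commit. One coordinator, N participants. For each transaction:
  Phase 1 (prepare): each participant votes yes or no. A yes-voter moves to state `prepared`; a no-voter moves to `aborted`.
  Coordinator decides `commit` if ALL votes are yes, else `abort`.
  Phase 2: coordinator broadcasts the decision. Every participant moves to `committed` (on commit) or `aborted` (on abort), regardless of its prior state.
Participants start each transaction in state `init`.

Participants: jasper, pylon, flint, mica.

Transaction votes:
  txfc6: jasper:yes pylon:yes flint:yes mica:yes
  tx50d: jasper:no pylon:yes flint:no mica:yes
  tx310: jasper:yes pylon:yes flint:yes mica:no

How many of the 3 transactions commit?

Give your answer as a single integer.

Answer: 1

Derivation:
txfc6: all yes -> commit (commits=1)
tx50d: no from jasper, flint -> abort (commits=1)
tx310: no from mica -> abort (commits=1)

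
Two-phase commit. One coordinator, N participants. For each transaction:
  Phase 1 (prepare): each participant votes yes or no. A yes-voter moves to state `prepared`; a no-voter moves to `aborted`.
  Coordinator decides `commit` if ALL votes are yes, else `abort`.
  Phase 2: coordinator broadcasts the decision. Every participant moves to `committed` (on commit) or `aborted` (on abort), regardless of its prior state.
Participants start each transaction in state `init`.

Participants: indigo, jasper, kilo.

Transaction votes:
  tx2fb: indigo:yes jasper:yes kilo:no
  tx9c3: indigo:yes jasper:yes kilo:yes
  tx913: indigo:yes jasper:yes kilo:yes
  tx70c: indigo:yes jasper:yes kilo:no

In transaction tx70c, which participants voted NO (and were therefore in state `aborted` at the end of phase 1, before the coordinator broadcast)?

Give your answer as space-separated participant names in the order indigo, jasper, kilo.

Txn tx70c phase 1: indigo yes -> prepared; jasper yes -> prepared; kilo no -> aborted

Answer: kilo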